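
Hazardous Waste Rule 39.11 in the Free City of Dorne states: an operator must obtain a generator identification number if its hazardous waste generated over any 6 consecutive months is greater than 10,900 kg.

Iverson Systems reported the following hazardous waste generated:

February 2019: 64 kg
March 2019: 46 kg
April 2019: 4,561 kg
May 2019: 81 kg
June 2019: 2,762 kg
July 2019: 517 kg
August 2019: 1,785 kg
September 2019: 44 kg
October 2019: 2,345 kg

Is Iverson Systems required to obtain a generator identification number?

February 2019–July 2019: 64 kg + 46 kg + 4,561 kg + 81 kg + 2,762 kg + 517 kg = 8,031 kg (under)
March 2019–August 2019: 46 kg + 4,561 kg + 81 kg + 2,762 kg + 517 kg + 1,785 kg = 9,752 kg (under)
April 2019–September 2019: 4,561 kg + 81 kg + 2,762 kg + 517 kg + 1,785 kg + 44 kg = 9,750 kg (under)
May 2019–October 2019: 81 kg + 2,762 kg + 517 kg + 1,785 kg + 44 kg + 2,345 kg = 7,534 kg (under)
No window exceeds 10,900 kg.

No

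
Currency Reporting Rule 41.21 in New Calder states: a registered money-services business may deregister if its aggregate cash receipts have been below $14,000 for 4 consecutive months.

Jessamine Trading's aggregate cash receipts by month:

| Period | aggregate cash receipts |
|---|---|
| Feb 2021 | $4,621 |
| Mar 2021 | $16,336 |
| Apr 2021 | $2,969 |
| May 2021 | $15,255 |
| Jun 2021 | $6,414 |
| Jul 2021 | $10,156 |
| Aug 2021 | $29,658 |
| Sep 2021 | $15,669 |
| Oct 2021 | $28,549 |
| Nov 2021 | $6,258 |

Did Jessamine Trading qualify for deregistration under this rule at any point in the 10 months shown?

Months below $14,000: Feb 2021, Apr 2021, Jun 2021, Jul 2021, Nov 2021.
Longest run of consecutive months below the threshold: 2.
2 < 4, so Jessamine Trading never became eligible.

No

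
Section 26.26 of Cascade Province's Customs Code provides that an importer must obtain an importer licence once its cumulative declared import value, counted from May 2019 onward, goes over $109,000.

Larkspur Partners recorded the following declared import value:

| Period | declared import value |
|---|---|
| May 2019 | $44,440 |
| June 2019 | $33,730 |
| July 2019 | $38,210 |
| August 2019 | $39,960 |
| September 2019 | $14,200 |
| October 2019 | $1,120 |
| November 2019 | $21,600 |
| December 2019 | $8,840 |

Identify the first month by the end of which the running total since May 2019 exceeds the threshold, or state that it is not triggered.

July 2019

Through May 2019: $44,440
Through June 2019: $78,170
Through July 2019: $116,380 ← exceeds threshold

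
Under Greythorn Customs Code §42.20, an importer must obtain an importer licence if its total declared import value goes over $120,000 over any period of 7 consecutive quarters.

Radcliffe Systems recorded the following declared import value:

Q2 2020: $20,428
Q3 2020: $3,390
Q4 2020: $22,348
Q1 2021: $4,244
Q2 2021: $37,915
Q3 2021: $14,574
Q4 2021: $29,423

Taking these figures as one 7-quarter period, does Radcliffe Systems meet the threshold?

Total declared import value: $20,428 + $3,390 + $22,348 + $4,244 + $37,915 + $14,574 + $29,423 = $132,322.
$132,322 > $120,000, so the threshold is exceeded.

Yes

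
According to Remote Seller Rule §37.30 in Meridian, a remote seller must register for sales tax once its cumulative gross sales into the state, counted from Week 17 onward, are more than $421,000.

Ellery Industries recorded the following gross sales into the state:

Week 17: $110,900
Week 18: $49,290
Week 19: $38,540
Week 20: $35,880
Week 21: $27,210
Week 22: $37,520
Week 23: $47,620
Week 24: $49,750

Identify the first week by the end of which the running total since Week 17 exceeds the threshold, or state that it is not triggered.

Through Week 17: $110,900
Through Week 18: $160,190
Through Week 19: $198,730
Through Week 20: $234,610
Through Week 21: $261,820
Through Week 22: $299,340
Through Week 23: $346,960
Through Week 24: $396,710
Final cumulative total $396,710 ≤ $421,000; the threshold is never exceeded.

Not triggered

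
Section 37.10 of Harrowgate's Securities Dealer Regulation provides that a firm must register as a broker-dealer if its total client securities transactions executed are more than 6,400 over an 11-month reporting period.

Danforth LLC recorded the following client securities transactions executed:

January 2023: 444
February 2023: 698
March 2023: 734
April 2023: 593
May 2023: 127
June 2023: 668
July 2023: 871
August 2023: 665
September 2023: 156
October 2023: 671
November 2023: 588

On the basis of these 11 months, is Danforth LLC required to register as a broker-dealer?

No

Total client securities transactions executed: 444 + 698 + 734 + 593 + 127 + 668 + 871 + 665 + 156 + 671 + 588 = 6,215.
6,215 ≤ 6,400, so the threshold is not exceeded.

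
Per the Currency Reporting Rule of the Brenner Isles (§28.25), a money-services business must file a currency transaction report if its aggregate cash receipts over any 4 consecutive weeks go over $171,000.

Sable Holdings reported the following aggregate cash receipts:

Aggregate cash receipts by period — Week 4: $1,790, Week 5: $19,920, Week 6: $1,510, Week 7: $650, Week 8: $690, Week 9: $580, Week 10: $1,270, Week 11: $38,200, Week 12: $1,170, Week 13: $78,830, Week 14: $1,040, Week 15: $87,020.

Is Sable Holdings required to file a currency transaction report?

Week 4–Week 7: $1,790 + $19,920 + $1,510 + $650 = $23,870 (under)
Week 5–Week 8: $19,920 + $1,510 + $650 + $690 = $22,770 (under)
Week 6–Week 9: $1,510 + $650 + $690 + $580 = $3,430 (under)
Week 7–Week 10: $650 + $690 + $580 + $1,270 = $3,190 (under)
Week 8–Week 11: $690 + $580 + $1,270 + $38,200 = $40,740 (under)
Week 9–Week 12: $580 + $1,270 + $38,200 + $1,170 = $41,220 (under)
Week 10–Week 13: $1,270 + $38,200 + $1,170 + $78,830 = $119,470 (under)
Week 11–Week 14: $38,200 + $1,170 + $78,830 + $1,040 = $119,240 (under)
Week 12–Week 15: $1,170 + $78,830 + $1,040 + $87,020 = $168,060 (under)
No window exceeds $171,000.

No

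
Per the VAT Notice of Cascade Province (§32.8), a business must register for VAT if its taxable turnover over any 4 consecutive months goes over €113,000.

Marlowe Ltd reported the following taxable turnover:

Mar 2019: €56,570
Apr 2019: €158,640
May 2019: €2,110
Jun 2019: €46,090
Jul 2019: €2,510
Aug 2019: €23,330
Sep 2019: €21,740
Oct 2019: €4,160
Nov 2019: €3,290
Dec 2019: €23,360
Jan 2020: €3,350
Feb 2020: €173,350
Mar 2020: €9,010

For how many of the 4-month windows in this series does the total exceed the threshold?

Mar 2019–Jun 2019: €56,570 + €158,640 + €2,110 + €46,090 = €263,410 (over)
Apr 2019–Jul 2019: €158,640 + €2,110 + €46,090 + €2,510 = €209,350 (over)
May 2019–Aug 2019: €2,110 + €46,090 + €2,510 + €23,330 = €74,040 (under)
Jun 2019–Sep 2019: €46,090 + €2,510 + €23,330 + €21,740 = €93,670 (under)
Jul 2019–Oct 2019: €2,510 + €23,330 + €21,740 + €4,160 = €51,740 (under)
Aug 2019–Nov 2019: €23,330 + €21,740 + €4,160 + €3,290 = €52,520 (under)
Sep 2019–Dec 2019: €21,740 + €4,160 + €3,290 + €23,360 = €52,550 (under)
Oct 2019–Jan 2020: €4,160 + €3,290 + €23,360 + €3,350 = €34,160 (under)
Nov 2019–Feb 2020: €3,290 + €23,360 + €3,350 + €173,350 = €203,350 (over)
Dec 2019–Mar 2020: €23,360 + €3,350 + €173,350 + €9,010 = €209,070 (over)
4 windows exceed the threshold.

4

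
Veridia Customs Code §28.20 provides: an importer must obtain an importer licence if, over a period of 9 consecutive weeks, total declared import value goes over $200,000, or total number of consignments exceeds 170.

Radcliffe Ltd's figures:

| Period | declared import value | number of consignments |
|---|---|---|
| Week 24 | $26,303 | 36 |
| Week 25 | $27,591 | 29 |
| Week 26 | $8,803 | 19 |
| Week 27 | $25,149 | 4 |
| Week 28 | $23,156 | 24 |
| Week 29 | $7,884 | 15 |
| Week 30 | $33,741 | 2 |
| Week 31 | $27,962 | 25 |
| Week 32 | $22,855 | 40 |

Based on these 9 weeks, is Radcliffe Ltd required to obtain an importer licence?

Total declared import value: $26,303 + $27,591 + $8,803 + $25,149 + $23,156 + $7,884 + $33,741 + $27,962 + $22,855 = $203,444 (> $200,000).
Total number of consignments: 36 + 29 + 19 + 4 + 24 + 15 + 2 + 25 + 40 = 194 (> 170).
The test is 'or': at least one threshold is exceeded.

Yes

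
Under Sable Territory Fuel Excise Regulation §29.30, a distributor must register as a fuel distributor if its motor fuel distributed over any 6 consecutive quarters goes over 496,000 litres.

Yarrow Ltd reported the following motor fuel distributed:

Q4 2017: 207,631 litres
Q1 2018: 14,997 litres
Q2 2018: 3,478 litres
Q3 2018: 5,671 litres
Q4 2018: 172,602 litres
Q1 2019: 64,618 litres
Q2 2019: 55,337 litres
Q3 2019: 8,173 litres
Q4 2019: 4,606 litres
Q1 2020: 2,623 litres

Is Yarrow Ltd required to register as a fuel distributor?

No

Q4 2017–Q1 2019: 207,631 litres + 14,997 litres + 3,478 litres + 5,671 litres + 172,602 litres + 64,618 litres = 468,997 litres (under)
Q1 2018–Q2 2019: 14,997 litres + 3,478 litres + 5,671 litres + 172,602 litres + 64,618 litres + 55,337 litres = 316,703 litres (under)
Q2 2018–Q3 2019: 3,478 litres + 5,671 litres + 172,602 litres + 64,618 litres + 55,337 litres + 8,173 litres = 309,879 litres (under)
Q3 2018–Q4 2019: 5,671 litres + 172,602 litres + 64,618 litres + 55,337 litres + 8,173 litres + 4,606 litres = 311,007 litres (under)
Q4 2018–Q1 2020: 172,602 litres + 64,618 litres + 55,337 litres + 8,173 litres + 4,606 litres + 2,623 litres = 307,959 litres (under)
No window exceeds 496,000 litres.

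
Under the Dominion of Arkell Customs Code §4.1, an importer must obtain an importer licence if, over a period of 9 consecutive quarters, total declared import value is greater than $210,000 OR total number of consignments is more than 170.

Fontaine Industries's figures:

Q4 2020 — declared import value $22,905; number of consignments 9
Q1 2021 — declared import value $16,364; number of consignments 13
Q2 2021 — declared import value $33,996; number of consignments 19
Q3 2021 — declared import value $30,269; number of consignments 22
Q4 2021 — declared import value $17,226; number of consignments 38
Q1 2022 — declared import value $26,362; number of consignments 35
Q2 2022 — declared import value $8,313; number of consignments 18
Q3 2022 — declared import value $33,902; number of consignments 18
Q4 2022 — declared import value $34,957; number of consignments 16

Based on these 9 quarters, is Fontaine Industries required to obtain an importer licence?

Yes

Total declared import value: $22,905 + $16,364 + $33,996 + $30,269 + $17,226 + $26,362 + $8,313 + $33,902 + $34,957 = $224,294 (> $210,000).
Total number of consignments: 9 + 13 + 19 + 22 + 38 + 35 + 18 + 18 + 16 = 188 (> 170).
The test is 'or': at least one threshold is exceeded.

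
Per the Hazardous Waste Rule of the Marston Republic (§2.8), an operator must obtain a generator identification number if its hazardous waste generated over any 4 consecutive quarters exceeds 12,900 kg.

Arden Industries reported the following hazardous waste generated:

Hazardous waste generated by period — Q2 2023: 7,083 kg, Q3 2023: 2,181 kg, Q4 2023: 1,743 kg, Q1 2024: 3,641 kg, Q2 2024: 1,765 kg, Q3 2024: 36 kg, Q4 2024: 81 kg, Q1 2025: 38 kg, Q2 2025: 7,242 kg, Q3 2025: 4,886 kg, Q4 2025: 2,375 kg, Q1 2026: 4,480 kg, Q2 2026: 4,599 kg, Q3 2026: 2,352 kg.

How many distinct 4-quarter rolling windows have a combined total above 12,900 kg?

Q2 2023–Q1 2024: 7,083 kg + 2,181 kg + 1,743 kg + 3,641 kg = 14,648 kg (over)
Q3 2023–Q2 2024: 2,181 kg + 1,743 kg + 3,641 kg + 1,765 kg = 9,330 kg (under)
Q4 2023–Q3 2024: 1,743 kg + 3,641 kg + 1,765 kg + 36 kg = 7,185 kg (under)
Q1 2024–Q4 2024: 3,641 kg + 1,765 kg + 36 kg + 81 kg = 5,523 kg (under)
Q2 2024–Q1 2025: 1,765 kg + 36 kg + 81 kg + 38 kg = 1,920 kg (under)
Q3 2024–Q2 2025: 36 kg + 81 kg + 38 kg + 7,242 kg = 7,397 kg (under)
Q4 2024–Q3 2025: 81 kg + 38 kg + 7,242 kg + 4,886 kg = 12,247 kg (under)
Q1 2025–Q4 2025: 38 kg + 7,242 kg + 4,886 kg + 2,375 kg = 14,541 kg (over)
Q2 2025–Q1 2026: 7,242 kg + 4,886 kg + 2,375 kg + 4,480 kg = 18,983 kg (over)
Q3 2025–Q2 2026: 4,886 kg + 2,375 kg + 4,480 kg + 4,599 kg = 16,340 kg (over)
Q4 2025–Q3 2026: 2,375 kg + 4,480 kg + 4,599 kg + 2,352 kg = 13,806 kg (over)
5 windows exceed the threshold.

5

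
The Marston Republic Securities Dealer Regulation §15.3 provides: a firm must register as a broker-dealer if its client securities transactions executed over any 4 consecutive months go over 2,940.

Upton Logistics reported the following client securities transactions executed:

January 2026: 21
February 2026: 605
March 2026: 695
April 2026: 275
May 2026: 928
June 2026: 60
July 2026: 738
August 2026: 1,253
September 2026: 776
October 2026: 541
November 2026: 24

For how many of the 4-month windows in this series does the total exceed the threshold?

2

January 2026–April 2026: 21 + 605 + 695 + 275 = 1,596 (under)
February 2026–May 2026: 605 + 695 + 275 + 928 = 2,503 (under)
March 2026–June 2026: 695 + 275 + 928 + 60 = 1,958 (under)
April 2026–July 2026: 275 + 928 + 60 + 738 = 2,001 (under)
May 2026–August 2026: 928 + 60 + 738 + 1,253 = 2,979 (over)
June 2026–September 2026: 60 + 738 + 1,253 + 776 = 2,827 (under)
July 2026–October 2026: 738 + 1,253 + 776 + 541 = 3,308 (over)
August 2026–November 2026: 1,253 + 776 + 541 + 24 = 2,594 (under)
2 windows exceed the threshold.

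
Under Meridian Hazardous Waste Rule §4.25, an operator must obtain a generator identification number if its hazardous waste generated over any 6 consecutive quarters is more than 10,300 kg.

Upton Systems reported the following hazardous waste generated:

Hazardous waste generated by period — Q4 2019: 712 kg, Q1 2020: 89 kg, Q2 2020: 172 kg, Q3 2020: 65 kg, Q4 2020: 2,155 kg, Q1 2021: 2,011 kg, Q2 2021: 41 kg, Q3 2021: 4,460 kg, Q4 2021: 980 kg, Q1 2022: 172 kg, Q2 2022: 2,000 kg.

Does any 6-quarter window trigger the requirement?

Q4 2019–Q1 2021: 712 kg + 89 kg + 172 kg + 65 kg + 2,155 kg + 2,011 kg = 5,204 kg (under)
Q1 2020–Q2 2021: 89 kg + 172 kg + 65 kg + 2,155 kg + 2,011 kg + 41 kg = 4,533 kg (under)
Q2 2020–Q3 2021: 172 kg + 65 kg + 2,155 kg + 2,011 kg + 41 kg + 4,460 kg = 8,904 kg (under)
Q3 2020–Q4 2021: 65 kg + 2,155 kg + 2,011 kg + 41 kg + 4,460 kg + 980 kg = 9,712 kg (under)
Q4 2020–Q1 2022: 2,155 kg + 2,011 kg + 41 kg + 4,460 kg + 980 kg + 172 kg = 9,819 kg (under)
Q1 2021–Q2 2022: 2,011 kg + 41 kg + 4,460 kg + 980 kg + 172 kg + 2,000 kg = 9,664 kg (under)
No window exceeds 10,300 kg.

No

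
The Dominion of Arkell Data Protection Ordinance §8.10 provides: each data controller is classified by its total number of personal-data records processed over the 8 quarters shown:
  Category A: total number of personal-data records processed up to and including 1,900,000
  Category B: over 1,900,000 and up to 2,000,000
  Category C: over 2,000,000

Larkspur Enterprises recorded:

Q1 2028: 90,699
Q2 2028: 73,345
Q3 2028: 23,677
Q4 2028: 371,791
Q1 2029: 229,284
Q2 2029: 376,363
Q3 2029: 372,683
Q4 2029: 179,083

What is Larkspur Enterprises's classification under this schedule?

Total number of personal-data records processed: 90,699 + 73,345 + 23,677 + 371,791 + 229,284 + 376,363 + 372,683 + 179,083 = 1,716,925.
1,716,925 ≤ 1,900,000, so Category A applies.

Category A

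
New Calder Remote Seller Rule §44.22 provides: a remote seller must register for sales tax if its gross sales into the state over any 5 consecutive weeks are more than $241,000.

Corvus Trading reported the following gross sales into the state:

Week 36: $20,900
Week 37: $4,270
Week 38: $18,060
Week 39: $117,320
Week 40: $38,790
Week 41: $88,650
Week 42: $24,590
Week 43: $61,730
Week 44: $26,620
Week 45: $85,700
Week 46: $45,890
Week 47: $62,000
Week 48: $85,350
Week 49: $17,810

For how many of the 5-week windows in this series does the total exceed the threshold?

8

Week 36–Week 40: $20,900 + $4,270 + $18,060 + $117,320 + $38,790 = $199,340 (under)
Week 37–Week 41: $4,270 + $18,060 + $117,320 + $38,790 + $88,650 = $267,090 (over)
Week 38–Week 42: $18,060 + $117,320 + $38,790 + $88,650 + $24,590 = $287,410 (over)
Week 39–Week 43: $117,320 + $38,790 + $88,650 + $24,590 + $61,730 = $331,080 (over)
Week 40–Week 44: $38,790 + $88,650 + $24,590 + $61,730 + $26,620 = $240,380 (under)
Week 41–Week 45: $88,650 + $24,590 + $61,730 + $26,620 + $85,700 = $287,290 (over)
Week 42–Week 46: $24,590 + $61,730 + $26,620 + $85,700 + $45,890 = $244,530 (over)
Week 43–Week 47: $61,730 + $26,620 + $85,700 + $45,890 + $62,000 = $281,940 (over)
Week 44–Week 48: $26,620 + $85,700 + $45,890 + $62,000 + $85,350 = $305,560 (over)
Week 45–Week 49: $85,700 + $45,890 + $62,000 + $85,350 + $17,810 = $296,750 (over)
8 windows exceed the threshold.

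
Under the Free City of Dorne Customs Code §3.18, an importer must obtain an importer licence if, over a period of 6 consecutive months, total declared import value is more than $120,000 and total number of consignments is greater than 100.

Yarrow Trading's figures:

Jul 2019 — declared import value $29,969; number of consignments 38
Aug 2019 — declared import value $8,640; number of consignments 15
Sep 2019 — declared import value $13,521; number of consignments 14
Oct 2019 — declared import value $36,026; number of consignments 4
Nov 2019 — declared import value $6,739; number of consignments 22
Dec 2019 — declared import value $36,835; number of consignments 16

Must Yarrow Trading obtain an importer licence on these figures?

Total declared import value: $29,969 + $8,640 + $13,521 + $36,026 + $6,739 + $36,835 = $131,730 (> $120,000).
Total number of consignments: 38 + 15 + 14 + 4 + 22 + 16 = 109 (> 100).
The test is 'and': both thresholds are exceeded.

Yes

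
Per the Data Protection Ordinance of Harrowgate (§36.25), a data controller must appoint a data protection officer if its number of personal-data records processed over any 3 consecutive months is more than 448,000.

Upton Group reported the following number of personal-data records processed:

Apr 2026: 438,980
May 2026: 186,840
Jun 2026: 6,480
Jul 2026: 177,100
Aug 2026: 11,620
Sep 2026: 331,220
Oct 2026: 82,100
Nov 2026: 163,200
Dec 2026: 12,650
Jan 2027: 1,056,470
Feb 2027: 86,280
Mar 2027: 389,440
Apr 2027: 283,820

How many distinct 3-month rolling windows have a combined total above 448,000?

Apr 2026–Jun 2026: 438,980 + 186,840 + 6,480 = 632,300 (over)
May 2026–Jul 2026: 186,840 + 6,480 + 177,100 = 370,420 (under)
Jun 2026–Aug 2026: 6,480 + 177,100 + 11,620 = 195,200 (under)
Jul 2026–Sep 2026: 177,100 + 11,620 + 331,220 = 519,940 (over)
Aug 2026–Oct 2026: 11,620 + 331,220 + 82,100 = 424,940 (under)
Sep 2026–Nov 2026: 331,220 + 82,100 + 163,200 = 576,520 (over)
Oct 2026–Dec 2026: 82,100 + 163,200 + 12,650 = 257,950 (under)
Nov 2026–Jan 2027: 163,200 + 12,650 + 1,056,470 = 1,232,320 (over)
Dec 2026–Feb 2027: 12,650 + 1,056,470 + 86,280 = 1,155,400 (over)
Jan 2027–Mar 2027: 1,056,470 + 86,280 + 389,440 = 1,532,190 (over)
Feb 2027–Apr 2027: 86,280 + 389,440 + 283,820 = 759,540 (over)
7 windows exceed the threshold.

7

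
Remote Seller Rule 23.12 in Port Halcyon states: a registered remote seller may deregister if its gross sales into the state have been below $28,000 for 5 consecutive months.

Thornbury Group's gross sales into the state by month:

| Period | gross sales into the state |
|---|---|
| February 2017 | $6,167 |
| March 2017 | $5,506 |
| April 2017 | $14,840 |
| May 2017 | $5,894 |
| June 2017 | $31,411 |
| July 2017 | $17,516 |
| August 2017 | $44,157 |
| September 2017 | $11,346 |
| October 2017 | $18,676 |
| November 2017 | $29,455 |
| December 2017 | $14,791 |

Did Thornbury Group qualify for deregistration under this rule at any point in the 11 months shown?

Months below $28,000: February 2017, March 2017, April 2017, May 2017, July 2017, September 2017, October 2017, December 2017.
Longest run of consecutive months below the threshold: 4.
4 < 5, so Thornbury Group never became eligible.

No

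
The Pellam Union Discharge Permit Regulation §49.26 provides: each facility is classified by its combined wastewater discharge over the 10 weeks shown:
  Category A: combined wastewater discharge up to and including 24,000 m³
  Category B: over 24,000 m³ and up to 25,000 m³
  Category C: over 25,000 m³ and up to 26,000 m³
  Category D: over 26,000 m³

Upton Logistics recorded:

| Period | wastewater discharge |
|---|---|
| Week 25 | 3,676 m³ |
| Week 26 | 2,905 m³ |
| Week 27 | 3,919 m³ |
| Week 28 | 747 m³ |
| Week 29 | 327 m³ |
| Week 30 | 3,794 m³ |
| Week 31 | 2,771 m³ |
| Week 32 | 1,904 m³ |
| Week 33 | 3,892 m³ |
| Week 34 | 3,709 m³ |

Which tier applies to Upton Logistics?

Category D

Combined wastewater discharge: 3,676 m³ + 2,905 m³ + 3,919 m³ + 747 m³ + 327 m³ + 3,794 m³ + 2,771 m³ + 1,904 m³ + 3,892 m³ + 3,709 m³ = 27,644 m³.
27,644 m³ > 26,000 m³, so Category D applies.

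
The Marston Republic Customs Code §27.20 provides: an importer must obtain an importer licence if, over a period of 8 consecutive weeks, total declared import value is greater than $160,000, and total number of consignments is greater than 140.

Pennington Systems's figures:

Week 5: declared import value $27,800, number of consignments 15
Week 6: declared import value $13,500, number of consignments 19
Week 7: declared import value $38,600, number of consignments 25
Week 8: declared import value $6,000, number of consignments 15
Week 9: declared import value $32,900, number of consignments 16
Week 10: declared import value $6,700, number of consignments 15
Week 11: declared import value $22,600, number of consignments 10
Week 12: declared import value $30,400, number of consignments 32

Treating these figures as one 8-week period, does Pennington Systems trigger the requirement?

Yes

Total declared import value: $27,800 + $13,500 + $38,600 + $6,000 + $32,900 + $6,700 + $22,600 + $30,400 = $178,500 (> $160,000).
Total number of consignments: 15 + 19 + 25 + 15 + 16 + 15 + 10 + 32 = 147 (> 140).
The test is 'and': both thresholds are exceeded.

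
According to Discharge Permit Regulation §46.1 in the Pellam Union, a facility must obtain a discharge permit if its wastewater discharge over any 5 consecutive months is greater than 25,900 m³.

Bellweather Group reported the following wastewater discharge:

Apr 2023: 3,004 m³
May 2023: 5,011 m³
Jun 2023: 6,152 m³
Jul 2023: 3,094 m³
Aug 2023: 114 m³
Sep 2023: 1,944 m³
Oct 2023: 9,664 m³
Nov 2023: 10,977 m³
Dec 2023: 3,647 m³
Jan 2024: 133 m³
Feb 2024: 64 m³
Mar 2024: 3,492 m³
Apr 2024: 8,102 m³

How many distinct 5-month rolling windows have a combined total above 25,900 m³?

2

Apr 2023–Aug 2023: 3,004 m³ + 5,011 m³ + 6,152 m³ + 3,094 m³ + 114 m³ = 17,375 m³ (under)
May 2023–Sep 2023: 5,011 m³ + 6,152 m³ + 3,094 m³ + 114 m³ + 1,944 m³ = 16,315 m³ (under)
Jun 2023–Oct 2023: 6,152 m³ + 3,094 m³ + 114 m³ + 1,944 m³ + 9,664 m³ = 20,968 m³ (under)
Jul 2023–Nov 2023: 3,094 m³ + 114 m³ + 1,944 m³ + 9,664 m³ + 10,977 m³ = 25,793 m³ (under)
Aug 2023–Dec 2023: 114 m³ + 1,944 m³ + 9,664 m³ + 10,977 m³ + 3,647 m³ = 26,346 m³ (over)
Sep 2023–Jan 2024: 1,944 m³ + 9,664 m³ + 10,977 m³ + 3,647 m³ + 133 m³ = 26,365 m³ (over)
Oct 2023–Feb 2024: 9,664 m³ + 10,977 m³ + 3,647 m³ + 133 m³ + 64 m³ = 24,485 m³ (under)
Nov 2023–Mar 2024: 10,977 m³ + 3,647 m³ + 133 m³ + 64 m³ + 3,492 m³ = 18,313 m³ (under)
Dec 2023–Apr 2024: 3,647 m³ + 133 m³ + 64 m³ + 3,492 m³ + 8,102 m³ = 15,438 m³ (under)
2 windows exceed the threshold.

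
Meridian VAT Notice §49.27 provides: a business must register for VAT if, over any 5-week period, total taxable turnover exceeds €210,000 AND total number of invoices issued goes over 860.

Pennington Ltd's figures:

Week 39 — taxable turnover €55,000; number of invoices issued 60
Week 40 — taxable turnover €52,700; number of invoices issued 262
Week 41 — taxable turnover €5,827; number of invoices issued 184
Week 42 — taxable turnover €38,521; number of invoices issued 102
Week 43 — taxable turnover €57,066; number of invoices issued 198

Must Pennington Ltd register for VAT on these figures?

No

Total taxable turnover: €55,000 + €52,700 + €5,827 + €38,521 + €57,066 = €209,114 (≤ €210,000).
Total number of invoices issued: 60 + 262 + 184 + 102 + 198 = 806 (≤ 860).
The test is 'and': the rule requires both, and at least one is not exceeded.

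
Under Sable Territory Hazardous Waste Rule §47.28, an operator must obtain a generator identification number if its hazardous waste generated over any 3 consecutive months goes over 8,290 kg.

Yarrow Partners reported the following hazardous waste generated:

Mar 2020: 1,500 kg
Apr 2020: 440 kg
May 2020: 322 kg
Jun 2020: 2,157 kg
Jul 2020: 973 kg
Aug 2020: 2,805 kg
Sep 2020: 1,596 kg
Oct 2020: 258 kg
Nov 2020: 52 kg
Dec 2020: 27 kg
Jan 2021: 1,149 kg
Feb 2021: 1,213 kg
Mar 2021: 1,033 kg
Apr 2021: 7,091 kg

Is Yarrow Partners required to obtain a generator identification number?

Yes

Mar 2020–May 2020: 1,500 kg + 440 kg + 322 kg = 2,262 kg (under)
Apr 2020–Jun 2020: 440 kg + 322 kg + 2,157 kg = 2,919 kg (under)
May 2020–Jul 2020: 322 kg + 2,157 kg + 973 kg = 3,452 kg (under)
Jun 2020–Aug 2020: 2,157 kg + 973 kg + 2,805 kg = 5,935 kg (under)
Jul 2020–Sep 2020: 973 kg + 2,805 kg + 1,596 kg = 5,374 kg (under)
Aug 2020–Oct 2020: 2,805 kg + 1,596 kg + 258 kg = 4,659 kg (under)
Sep 2020–Nov 2020: 1,596 kg + 258 kg + 52 kg = 1,906 kg (under)
Oct 2020–Dec 2020: 258 kg + 52 kg + 27 kg = 337 kg (under)
Nov 2020–Jan 2021: 52 kg + 27 kg + 1,149 kg = 1,228 kg (under)
Dec 2020–Feb 2021: 27 kg + 1,149 kg + 1,213 kg = 2,389 kg (under)
Jan 2021–Mar 2021: 1,149 kg + 1,213 kg + 1,033 kg = 3,395 kg (under)
Feb 2021–Apr 2021: 1,213 kg + 1,033 kg + 7,091 kg = 9,337 kg (over)
At least one window exceeds 8,290 kg.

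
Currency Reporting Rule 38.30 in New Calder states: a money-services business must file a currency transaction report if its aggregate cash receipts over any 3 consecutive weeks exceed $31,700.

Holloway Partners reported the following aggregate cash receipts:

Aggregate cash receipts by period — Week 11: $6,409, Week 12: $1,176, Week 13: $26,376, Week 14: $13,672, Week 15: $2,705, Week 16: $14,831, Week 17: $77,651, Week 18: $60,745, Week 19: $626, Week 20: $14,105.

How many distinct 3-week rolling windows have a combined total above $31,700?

7

Week 11–Week 13: $6,409 + $1,176 + $26,376 = $33,961 (over)
Week 12–Week 14: $1,176 + $26,376 + $13,672 = $41,224 (over)
Week 13–Week 15: $26,376 + $13,672 + $2,705 = $42,753 (over)
Week 14–Week 16: $13,672 + $2,705 + $14,831 = $31,208 (under)
Week 15–Week 17: $2,705 + $14,831 + $77,651 = $95,187 (over)
Week 16–Week 18: $14,831 + $77,651 + $60,745 = $153,227 (over)
Week 17–Week 19: $77,651 + $60,745 + $626 = $139,022 (over)
Week 18–Week 20: $60,745 + $626 + $14,105 = $75,476 (over)
7 windows exceed the threshold.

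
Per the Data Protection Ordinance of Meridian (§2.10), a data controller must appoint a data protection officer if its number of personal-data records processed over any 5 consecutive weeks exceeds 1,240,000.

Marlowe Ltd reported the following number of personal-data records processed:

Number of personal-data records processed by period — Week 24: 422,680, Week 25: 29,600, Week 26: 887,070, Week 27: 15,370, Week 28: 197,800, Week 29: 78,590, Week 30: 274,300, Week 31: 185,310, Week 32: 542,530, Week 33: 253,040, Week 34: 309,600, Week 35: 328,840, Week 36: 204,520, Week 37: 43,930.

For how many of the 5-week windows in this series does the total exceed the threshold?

7

Week 24–Week 28: 422,680 + 29,600 + 887,070 + 15,370 + 197,800 = 1,552,520 (over)
Week 25–Week 29: 29,600 + 887,070 + 15,370 + 197,800 + 78,590 = 1,208,430 (under)
Week 26–Week 30: 887,070 + 15,370 + 197,800 + 78,590 + 274,300 = 1,453,130 (over)
Week 27–Week 31: 15,370 + 197,800 + 78,590 + 274,300 + 185,310 = 751,370 (under)
Week 28–Week 32: 197,800 + 78,590 + 274,300 + 185,310 + 542,530 = 1,278,530 (over)
Week 29–Week 33: 78,590 + 274,300 + 185,310 + 542,530 + 253,040 = 1,333,770 (over)
Week 30–Week 34: 274,300 + 185,310 + 542,530 + 253,040 + 309,600 = 1,564,780 (over)
Week 31–Week 35: 185,310 + 542,530 + 253,040 + 309,600 + 328,840 = 1,619,320 (over)
Week 32–Week 36: 542,530 + 253,040 + 309,600 + 328,840 + 204,520 = 1,638,530 (over)
Week 33–Week 37: 253,040 + 309,600 + 328,840 + 204,520 + 43,930 = 1,139,930 (under)
7 windows exceed the threshold.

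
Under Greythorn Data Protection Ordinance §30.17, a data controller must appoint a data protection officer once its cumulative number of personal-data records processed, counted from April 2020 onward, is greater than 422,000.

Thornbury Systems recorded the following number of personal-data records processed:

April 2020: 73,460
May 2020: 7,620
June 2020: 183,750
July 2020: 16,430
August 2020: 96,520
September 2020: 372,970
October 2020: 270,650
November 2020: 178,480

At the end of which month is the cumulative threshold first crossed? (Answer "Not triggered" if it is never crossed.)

September 2020

Through April 2020: 73,460
Through May 2020: 81,080
Through June 2020: 264,830
Through July 2020: 281,260
Through August 2020: 377,780
Through September 2020: 750,750 ← exceeds threshold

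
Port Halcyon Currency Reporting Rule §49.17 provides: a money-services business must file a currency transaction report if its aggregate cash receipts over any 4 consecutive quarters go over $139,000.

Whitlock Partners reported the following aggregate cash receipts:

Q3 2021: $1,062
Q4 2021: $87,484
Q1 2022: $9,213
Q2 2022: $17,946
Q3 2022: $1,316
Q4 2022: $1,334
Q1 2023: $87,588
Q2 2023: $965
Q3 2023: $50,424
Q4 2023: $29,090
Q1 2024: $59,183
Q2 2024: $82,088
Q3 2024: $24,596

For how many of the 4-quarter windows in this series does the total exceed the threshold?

5

Q3 2021–Q2 2022: $1,062 + $87,484 + $9,213 + $17,946 = $115,705 (under)
Q4 2021–Q3 2022: $87,484 + $9,213 + $17,946 + $1,316 = $115,959 (under)
Q1 2022–Q4 2022: $9,213 + $17,946 + $1,316 + $1,334 = $29,809 (under)
Q2 2022–Q1 2023: $17,946 + $1,316 + $1,334 + $87,588 = $108,184 (under)
Q3 2022–Q2 2023: $1,316 + $1,334 + $87,588 + $965 = $91,203 (under)
Q4 2022–Q3 2023: $1,334 + $87,588 + $965 + $50,424 = $140,311 (over)
Q1 2023–Q4 2023: $87,588 + $965 + $50,424 + $29,090 = $168,067 (over)
Q2 2023–Q1 2024: $965 + $50,424 + $29,090 + $59,183 = $139,662 (over)
Q3 2023–Q2 2024: $50,424 + $29,090 + $59,183 + $82,088 = $220,785 (over)
Q4 2023–Q3 2024: $29,090 + $59,183 + $82,088 + $24,596 = $194,957 (over)
5 windows exceed the threshold.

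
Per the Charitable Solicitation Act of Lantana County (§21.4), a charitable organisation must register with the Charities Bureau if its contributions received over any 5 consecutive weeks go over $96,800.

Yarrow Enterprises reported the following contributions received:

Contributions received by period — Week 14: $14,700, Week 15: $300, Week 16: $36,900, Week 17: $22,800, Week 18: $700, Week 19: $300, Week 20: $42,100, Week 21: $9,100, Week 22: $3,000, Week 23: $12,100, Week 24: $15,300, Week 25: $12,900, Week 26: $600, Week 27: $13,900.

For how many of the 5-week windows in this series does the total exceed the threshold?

Week 14–Week 18: $14,700 + $300 + $36,900 + $22,800 + $700 = $75,400 (under)
Week 15–Week 19: $300 + $36,900 + $22,800 + $700 + $300 = $61,000 (under)
Week 16–Week 20: $36,900 + $22,800 + $700 + $300 + $42,100 = $102,800 (over)
Week 17–Week 21: $22,800 + $700 + $300 + $42,100 + $9,100 = $75,000 (under)
Week 18–Week 22: $700 + $300 + $42,100 + $9,100 + $3,000 = $55,200 (under)
Week 19–Week 23: $300 + $42,100 + $9,100 + $3,000 + $12,100 = $66,600 (under)
Week 20–Week 24: $42,100 + $9,100 + $3,000 + $12,100 + $15,300 = $81,600 (under)
Week 21–Week 25: $9,100 + $3,000 + $12,100 + $15,300 + $12,900 = $52,400 (under)
Week 22–Week 26: $3,000 + $12,100 + $15,300 + $12,900 + $600 = $43,900 (under)
Week 23–Week 27: $12,100 + $15,300 + $12,900 + $600 + $13,900 = $54,800 (under)
1 window exceeds the threshold.

1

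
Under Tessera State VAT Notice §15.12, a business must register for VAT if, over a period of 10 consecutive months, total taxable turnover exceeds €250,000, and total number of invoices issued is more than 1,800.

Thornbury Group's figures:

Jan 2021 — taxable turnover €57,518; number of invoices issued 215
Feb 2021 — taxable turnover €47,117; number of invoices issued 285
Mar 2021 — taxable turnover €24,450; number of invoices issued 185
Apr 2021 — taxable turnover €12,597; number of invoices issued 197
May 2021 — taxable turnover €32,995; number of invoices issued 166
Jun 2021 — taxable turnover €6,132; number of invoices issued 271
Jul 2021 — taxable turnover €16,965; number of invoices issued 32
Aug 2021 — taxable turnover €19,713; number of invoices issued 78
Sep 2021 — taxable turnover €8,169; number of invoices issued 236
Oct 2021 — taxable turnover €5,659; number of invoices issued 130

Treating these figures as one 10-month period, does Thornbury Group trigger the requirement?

Total taxable turnover: €57,518 + €47,117 + €24,450 + €12,597 + €32,995 + €6,132 + €16,965 + €19,713 + €8,169 + €5,659 = €231,315 (≤ €250,000).
Total number of invoices issued: 215 + 285 + 185 + 197 + 166 + 271 + 32 + 78 + 236 + 130 = 1,795 (≤ 1,800).
The test is 'and': the rule requires both, and at least one is not exceeded.

No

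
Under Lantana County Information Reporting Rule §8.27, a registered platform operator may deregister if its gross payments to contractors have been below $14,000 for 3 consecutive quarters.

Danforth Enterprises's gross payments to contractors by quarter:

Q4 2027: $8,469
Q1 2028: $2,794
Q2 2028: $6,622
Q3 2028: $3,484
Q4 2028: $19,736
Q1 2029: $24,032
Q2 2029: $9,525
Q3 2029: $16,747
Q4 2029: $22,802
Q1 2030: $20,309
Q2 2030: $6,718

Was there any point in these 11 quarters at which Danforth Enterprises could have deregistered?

Yes

Quarters below $14,000: Q4 2027, Q1 2028, Q2 2028, Q3 2028, Q2 2029, Q2 2030.
Longest run of consecutive quarters below the threshold: 4.
4 ≥ 3, so Danforth Enterprises became eligible.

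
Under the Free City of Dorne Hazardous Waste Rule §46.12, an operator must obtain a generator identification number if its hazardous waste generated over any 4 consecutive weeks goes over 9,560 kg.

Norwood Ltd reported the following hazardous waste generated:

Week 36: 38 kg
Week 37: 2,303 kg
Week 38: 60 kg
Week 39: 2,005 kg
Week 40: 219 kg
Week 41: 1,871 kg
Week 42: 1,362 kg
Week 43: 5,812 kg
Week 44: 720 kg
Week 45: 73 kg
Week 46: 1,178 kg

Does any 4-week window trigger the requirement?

Yes

Week 36–Week 39: 38 kg + 2,303 kg + 60 kg + 2,005 kg = 4,406 kg (under)
Week 37–Week 40: 2,303 kg + 60 kg + 2,005 kg + 219 kg = 4,587 kg (under)
Week 38–Week 41: 60 kg + 2,005 kg + 219 kg + 1,871 kg = 4,155 kg (under)
Week 39–Week 42: 2,005 kg + 219 kg + 1,871 kg + 1,362 kg = 5,457 kg (under)
Week 40–Week 43: 219 kg + 1,871 kg + 1,362 kg + 5,812 kg = 9,264 kg (under)
Week 41–Week 44: 1,871 kg + 1,362 kg + 5,812 kg + 720 kg = 9,765 kg (over)
Week 42–Week 45: 1,362 kg + 5,812 kg + 720 kg + 73 kg = 7,967 kg (under)
Week 43–Week 46: 5,812 kg + 720 kg + 73 kg + 1,178 kg = 7,783 kg (under)
At least one window exceeds 9,560 kg.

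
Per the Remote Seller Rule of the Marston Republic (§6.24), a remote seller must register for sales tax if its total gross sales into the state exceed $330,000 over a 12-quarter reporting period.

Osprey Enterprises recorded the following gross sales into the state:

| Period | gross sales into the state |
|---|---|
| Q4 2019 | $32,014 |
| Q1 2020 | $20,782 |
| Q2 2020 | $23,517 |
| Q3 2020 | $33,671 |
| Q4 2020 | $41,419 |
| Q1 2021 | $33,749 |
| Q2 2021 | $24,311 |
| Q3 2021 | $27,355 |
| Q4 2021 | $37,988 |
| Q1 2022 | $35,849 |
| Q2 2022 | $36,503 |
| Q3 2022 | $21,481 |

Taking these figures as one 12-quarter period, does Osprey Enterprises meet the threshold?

Total gross sales into the state: $32,014 + $20,782 + $23,517 + $33,671 + $41,419 + $33,749 + $24,311 + $27,355 + $37,988 + $35,849 + $36,503 + $21,481 = $368,639.
$368,639 > $330,000, so the threshold is exceeded.

Yes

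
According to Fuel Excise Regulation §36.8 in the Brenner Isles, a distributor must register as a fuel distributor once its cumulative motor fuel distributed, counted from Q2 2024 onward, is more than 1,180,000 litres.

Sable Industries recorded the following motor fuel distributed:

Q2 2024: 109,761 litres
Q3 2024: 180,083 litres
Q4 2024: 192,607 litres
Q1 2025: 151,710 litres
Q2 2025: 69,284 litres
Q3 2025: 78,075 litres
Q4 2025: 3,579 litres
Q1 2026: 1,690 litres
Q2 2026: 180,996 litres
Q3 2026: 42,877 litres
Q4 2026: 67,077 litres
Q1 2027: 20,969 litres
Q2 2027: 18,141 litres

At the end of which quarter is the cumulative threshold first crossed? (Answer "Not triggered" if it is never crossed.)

Through Q2 2024: 109,761 litres
Through Q3 2024: 289,844 litres
Through Q4 2024: 482,451 litres
Through Q1 2025: 634,161 litres
Through Q2 2025: 703,445 litres
Through Q3 2025: 781,520 litres
Through Q4 2025: 785,099 litres
Through Q1 2026: 786,789 litres
Through Q2 2026: 967,785 litres
Through Q3 2026: 1,010,662 litres
Through Q4 2026: 1,077,739 litres
Through Q1 2027: 1,098,708 litres
Through Q2 2027: 1,116,849 litres
Final cumulative total 1,116,849 litres ≤ 1,180,000 litres; the threshold is never exceeded.

Not triggered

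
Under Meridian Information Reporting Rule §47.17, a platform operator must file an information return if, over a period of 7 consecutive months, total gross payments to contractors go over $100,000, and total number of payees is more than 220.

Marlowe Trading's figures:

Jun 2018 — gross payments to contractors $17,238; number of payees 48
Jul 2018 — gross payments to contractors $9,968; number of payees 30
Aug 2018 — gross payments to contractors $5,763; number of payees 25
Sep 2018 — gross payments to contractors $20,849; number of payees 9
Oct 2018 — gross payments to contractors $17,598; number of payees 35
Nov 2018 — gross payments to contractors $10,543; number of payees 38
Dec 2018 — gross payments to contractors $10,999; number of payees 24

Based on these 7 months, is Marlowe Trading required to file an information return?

No

Total gross payments to contractors: $17,238 + $9,968 + $5,763 + $20,849 + $17,598 + $10,543 + $10,999 = $92,958 (≤ $100,000).
Total number of payees: 48 + 30 + 25 + 9 + 35 + 38 + 24 = 209 (≤ 220).
The test is 'and': the rule requires both, and at least one is not exceeded.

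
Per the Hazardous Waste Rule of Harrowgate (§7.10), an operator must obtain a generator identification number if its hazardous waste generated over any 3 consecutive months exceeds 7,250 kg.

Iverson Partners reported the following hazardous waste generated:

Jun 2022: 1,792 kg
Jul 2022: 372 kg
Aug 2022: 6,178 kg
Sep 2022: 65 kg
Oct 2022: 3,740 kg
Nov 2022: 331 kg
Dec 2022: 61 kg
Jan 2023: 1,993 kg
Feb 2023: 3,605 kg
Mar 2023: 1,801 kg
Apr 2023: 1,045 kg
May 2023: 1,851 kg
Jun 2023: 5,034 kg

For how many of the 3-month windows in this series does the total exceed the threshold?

Jun 2022–Aug 2022: 1,792 kg + 372 kg + 6,178 kg = 8,342 kg (over)
Jul 2022–Sep 2022: 372 kg + 6,178 kg + 65 kg = 6,615 kg (under)
Aug 2022–Oct 2022: 6,178 kg + 65 kg + 3,740 kg = 9,983 kg (over)
Sep 2022–Nov 2022: 65 kg + 3,740 kg + 331 kg = 4,136 kg (under)
Oct 2022–Dec 2022: 3,740 kg + 331 kg + 61 kg = 4,132 kg (under)
Nov 2022–Jan 2023: 331 kg + 61 kg + 1,993 kg = 2,385 kg (under)
Dec 2022–Feb 2023: 61 kg + 1,993 kg + 3,605 kg = 5,659 kg (under)
Jan 2023–Mar 2023: 1,993 kg + 3,605 kg + 1,801 kg = 7,399 kg (over)
Feb 2023–Apr 2023: 3,605 kg + 1,801 kg + 1,045 kg = 6,451 kg (under)
Mar 2023–May 2023: 1,801 kg + 1,045 kg + 1,851 kg = 4,697 kg (under)
Apr 2023–Jun 2023: 1,045 kg + 1,851 kg + 5,034 kg = 7,930 kg (over)
4 windows exceed the threshold.

4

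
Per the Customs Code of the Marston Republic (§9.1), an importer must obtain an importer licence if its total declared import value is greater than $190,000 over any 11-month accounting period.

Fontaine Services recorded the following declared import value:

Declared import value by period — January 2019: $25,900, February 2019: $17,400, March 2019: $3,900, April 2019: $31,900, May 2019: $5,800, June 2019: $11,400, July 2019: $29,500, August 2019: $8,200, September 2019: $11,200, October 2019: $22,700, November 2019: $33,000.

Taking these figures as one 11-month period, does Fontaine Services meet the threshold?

Total declared import value: $25,900 + $17,400 + $3,900 + $31,900 + $5,800 + $11,400 + $29,500 + $8,200 + $11,200 + $22,700 + $33,000 = $200,900.
$200,900 > $190,000, so the threshold is exceeded.

Yes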